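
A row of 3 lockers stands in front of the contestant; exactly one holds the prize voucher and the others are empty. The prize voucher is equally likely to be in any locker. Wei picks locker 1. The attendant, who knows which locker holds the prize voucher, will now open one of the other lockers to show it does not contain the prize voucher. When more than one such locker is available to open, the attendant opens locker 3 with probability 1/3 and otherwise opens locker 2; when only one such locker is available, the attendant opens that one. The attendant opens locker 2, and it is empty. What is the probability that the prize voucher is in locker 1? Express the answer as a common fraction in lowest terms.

2/5

Consider each possible location of the prize voucher in turn.
If it is in locker 1 (prior 1/3): locker 3 is available but not opened, probability 2/3; weight (1/3)·(2/3) = 2/9.
If it is in locker 2 (prior 1/3): the attendant opened locker 2, so this case is ruled out; weight (1/3)·0 = 0.
If it is in locker 3 (prior 1/3): only locker 2 is available, probability 1; weight (1/3)·1 = 1/3.
The weights sum to 5/9.
So P(the prize voucher in locker 1 | the attendant opened locker 2) = (2/9) / (5/9) = 2/5.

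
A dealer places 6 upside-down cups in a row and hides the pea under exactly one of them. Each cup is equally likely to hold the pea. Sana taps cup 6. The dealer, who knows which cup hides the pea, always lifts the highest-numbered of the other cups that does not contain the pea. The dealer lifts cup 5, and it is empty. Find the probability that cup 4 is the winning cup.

Condition on the true location of the pea.
If it is under any of cups 1, 2, 3, 4, and 6 (prior 1/6 each): cup 5 is the highest-numbered option available, probability 1; weight (1/6)·1 = 1/6 each.
If it is under cup 5 (prior 1/6): the dealer opened cup 5, so this case is ruled out; weight (1/6)·0 = 0.
The weights sum to 5/6.
So P(the pea under cup 4 | the dealer opened cup 5) = (1/6) / (5/6) = 1/5.

1/5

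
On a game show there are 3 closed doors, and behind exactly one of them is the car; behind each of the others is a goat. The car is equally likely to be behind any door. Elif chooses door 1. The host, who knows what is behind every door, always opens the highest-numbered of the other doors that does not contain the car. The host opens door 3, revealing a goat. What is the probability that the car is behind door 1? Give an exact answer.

Apply Bayes' rule, conditioning on where the car actually is.
If it is behind either of doors 1 and 2 (prior 1/3 each): door 3 is the highest-numbered option available, probability 1; weight (1/3)·1 = 1/3 each.
If it is behind door 3 (prior 1/3): the host opened door 3, so this case is ruled out; weight (1/3)·0 = 0.
The weights sum to 2/3.
So P(the car behind door 1 | the host opened door 3) = (1/3) / (2/3) = 1/2.

1/2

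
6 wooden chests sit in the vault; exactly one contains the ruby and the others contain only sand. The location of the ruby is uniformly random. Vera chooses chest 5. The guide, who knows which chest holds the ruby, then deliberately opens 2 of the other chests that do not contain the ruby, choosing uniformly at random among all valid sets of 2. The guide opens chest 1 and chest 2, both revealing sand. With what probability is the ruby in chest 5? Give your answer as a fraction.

Consider each possible location of the ruby in turn.
If it is in either of chests 1 and 2 (prior 1/6 each): that chest was opened and seen not to hold the prize — ruled out; weight (1/6)·0 = 0 each.
If it is in any of chests 3, 4, and 6 (prior 1/6 each): the guide has 6 equally likely choices, so probability 1/6; weight (1/6)·(1/6) = 1/36 each.
If it is in chest 5 (prior 1/6): the guide has 10 equally likely choices, so probability 1/10; weight (1/6)·(1/10) = 1/60.
The weights sum to 1/10.
So P(the ruby in chest 5 | the guide opened chest 1 and chest 2) = (1/60) / (1/10) = 1/6.

1/6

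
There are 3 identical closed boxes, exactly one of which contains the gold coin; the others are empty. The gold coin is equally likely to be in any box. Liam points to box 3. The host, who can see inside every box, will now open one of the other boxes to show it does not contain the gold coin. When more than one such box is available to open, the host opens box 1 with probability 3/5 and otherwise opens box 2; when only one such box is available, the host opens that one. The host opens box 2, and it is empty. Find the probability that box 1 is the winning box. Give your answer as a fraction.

Consider each possible location of the gold coin in turn.
If it is in box 1 (prior 1/3): only box 2 is available, probability 1; weight (1/3)·1 = 1/3.
If it is in box 2 (prior 1/3): the host opened box 2, so this case is ruled out; weight (1/3)·0 = 0.
If it is in box 3 (prior 1/3): box 1 is available but not opened, probability 2/5; weight (1/3)·(2/5) = 2/15.
The weights sum to 7/15.
So P(the gold coin in box 1 | the host opened box 2) = (1/3) / (7/15) = 5/7.

5/7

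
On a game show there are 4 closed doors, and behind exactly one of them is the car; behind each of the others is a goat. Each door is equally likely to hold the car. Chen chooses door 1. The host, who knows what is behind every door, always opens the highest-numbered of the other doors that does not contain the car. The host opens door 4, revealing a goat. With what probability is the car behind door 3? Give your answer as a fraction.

1/3

Condition on the true location of the car.
If it is behind any of doors 1, 2, and 3 (prior 1/4 each): door 4 is the highest-numbered option available, probability 1; weight (1/4)·1 = 1/4 each.
If it is behind door 4 (prior 1/4): the host opened door 4, so this case is ruled out; weight (1/4)·0 = 0.
The weights sum to 3/4.
So P(the car behind door 3 | the host opened door 4) = (1/4) / (3/4) = 1/3.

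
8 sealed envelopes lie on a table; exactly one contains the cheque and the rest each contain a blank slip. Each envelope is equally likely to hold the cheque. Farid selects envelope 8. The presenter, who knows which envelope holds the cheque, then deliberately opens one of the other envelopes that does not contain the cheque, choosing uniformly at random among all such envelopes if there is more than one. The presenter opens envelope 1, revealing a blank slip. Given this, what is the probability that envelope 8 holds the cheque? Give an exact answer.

Apply Bayes' rule, conditioning on where the cheque actually is.
If it is in envelope 1 (prior 1/8): the presenter opened envelope 1, so this case is ruled out; weight (1/8)·0 = 0.
If it is in any of envelopes 2, 3, 4, 5, 6, and 7 (prior 1/8 each): the presenter has 6 equally likely choices, so probability 1/6; weight (1/8)·(1/6) = 1/48 each.
If it is in envelope 8 (prior 1/8): the presenter has 7 equally likely choices, so probability 1/7; weight (1/8)·(1/7) = 1/56.
The weights sum to 1/7.
So P(the cheque in envelope 8 | the presenter opened envelope 1) = (1/56) / (1/7) = 1/8.

1/8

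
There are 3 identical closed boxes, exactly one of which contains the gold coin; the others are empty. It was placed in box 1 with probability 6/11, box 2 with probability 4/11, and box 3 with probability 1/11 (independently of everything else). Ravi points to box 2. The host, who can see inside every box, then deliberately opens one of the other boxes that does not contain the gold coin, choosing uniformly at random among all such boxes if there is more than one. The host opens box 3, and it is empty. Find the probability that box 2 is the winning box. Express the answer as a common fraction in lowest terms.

Consider each possible location of the gold coin in turn.
If it is in box 1 (prior 6/11): the host has no choice, probability 1; weight (6/11)·1 = 6/11.
If it is in box 2 (prior 4/11): the host has 2 equally likely choices, so probability 1/2; weight (4/11)·(1/2) = 2/11.
If it is in box 3 (prior 1/11): the host opened box 3, so this case is ruled out; weight (1/11)·0 = 0.
The weights sum to 8/11.
So P(the gold coin in box 2 | the host opened box 3) = (2/11) / (8/11) = 1/4.

1/4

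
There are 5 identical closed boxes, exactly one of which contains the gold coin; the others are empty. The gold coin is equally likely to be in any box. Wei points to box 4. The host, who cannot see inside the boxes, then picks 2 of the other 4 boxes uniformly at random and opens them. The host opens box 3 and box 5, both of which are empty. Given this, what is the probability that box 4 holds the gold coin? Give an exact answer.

Consider each possible location of the gold coin in turn.
If it is in any of boxes 1, 2, and 4 (prior 1/5 each): the host picks exactly this set with probability 1/6 regardless, and none is the prize; weight (1/5)·(1/6) = 1/30 each.
If it is in either of boxes 3 and 5 (prior 1/5 each): that box was opened and seen not to hold the prize — ruled out; weight (1/5)·0 = 0 each.
The weights sum to 1/10.
So P(the gold coin in box 4 | the host opened box 3 and box 5) = (1/30) / (1/10) = 1/3.

1/3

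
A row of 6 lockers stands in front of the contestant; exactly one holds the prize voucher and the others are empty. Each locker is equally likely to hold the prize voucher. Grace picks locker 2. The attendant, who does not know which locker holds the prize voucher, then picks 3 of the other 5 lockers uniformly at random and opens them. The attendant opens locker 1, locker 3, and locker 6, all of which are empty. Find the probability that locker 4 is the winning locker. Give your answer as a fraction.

Because the attendant chose which lockers to open without knowing where the prize voucher is, the choice is independent of the prize location. Learning that none of the 3 opened lockers holds the prize voucher simply rules out those 3 locations and leaves the remaining 3 lockers still equally likely by symmetry.
So P(the prize voucher in locker 4) = 1/3.

1/3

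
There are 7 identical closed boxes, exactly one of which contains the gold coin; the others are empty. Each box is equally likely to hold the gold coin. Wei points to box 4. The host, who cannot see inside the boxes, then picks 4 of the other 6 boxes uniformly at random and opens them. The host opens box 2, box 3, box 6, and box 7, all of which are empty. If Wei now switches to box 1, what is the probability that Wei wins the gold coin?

Because the host chose which boxes to open without knowing where the gold coin is, the choice is independent of the prize location. Learning that none of the 4 opened boxes holds the gold coin simply rules out those 4 locations and leaves the remaining 3 boxes still equally likely by symmetry.
So P(the gold coin in box 1) = 1/3.

1/3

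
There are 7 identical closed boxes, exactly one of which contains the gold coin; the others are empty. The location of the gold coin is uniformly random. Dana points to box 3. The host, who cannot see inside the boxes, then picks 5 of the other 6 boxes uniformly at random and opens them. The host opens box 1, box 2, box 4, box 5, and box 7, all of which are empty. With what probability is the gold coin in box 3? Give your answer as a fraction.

Because the host chose which boxes to open without knowing where the gold coin is, the choice is independent of the prize location. Learning that none of the 5 opened boxes holds the gold coin simply rules out those 5 locations and leaves the remaining 2 boxes still equally likely by symmetry.
So P(the gold coin in box 3) = 1/2.

1/2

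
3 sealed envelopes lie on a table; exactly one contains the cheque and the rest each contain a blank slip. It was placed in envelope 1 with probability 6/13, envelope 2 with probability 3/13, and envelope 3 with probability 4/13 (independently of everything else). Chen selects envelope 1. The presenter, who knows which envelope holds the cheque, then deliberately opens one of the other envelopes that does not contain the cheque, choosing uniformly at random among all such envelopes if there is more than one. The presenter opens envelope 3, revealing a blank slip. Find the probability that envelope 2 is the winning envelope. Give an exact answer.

1/2

Consider each possible location of the cheque in turn.
If it is in envelope 1 (prior 6/13): the presenter has 2 equally likely choices, so probability 1/2; weight (6/13)·(1/2) = 3/13.
If it is in envelope 2 (prior 3/13): the presenter has no choice, probability 1; weight (3/13)·1 = 3/13.
If it is in envelope 3 (prior 4/13): the presenter opened envelope 3, so this case is ruled out; weight (4/13)·0 = 0.
The weights sum to 6/13.
So P(the cheque in envelope 2 | the presenter opened envelope 3) = (3/13) / (6/13) = 1/2.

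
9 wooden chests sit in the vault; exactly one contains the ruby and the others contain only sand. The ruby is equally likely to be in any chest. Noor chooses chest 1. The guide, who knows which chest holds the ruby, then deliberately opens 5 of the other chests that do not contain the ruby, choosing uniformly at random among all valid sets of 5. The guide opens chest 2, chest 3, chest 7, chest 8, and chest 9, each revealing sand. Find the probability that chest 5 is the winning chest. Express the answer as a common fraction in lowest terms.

8/27

Apply Bayes' rule, conditioning on where the ruby actually is.
If it is in chest 1 (prior 1/9): the guide has 56 equally likely choices, so probability 1/56; weight (1/9)·(1/56) = 1/504.
If it is in any of chests 2, 3, 7, 8, and 9 (prior 1/9 each): that chest was opened and seen not to hold the prize — ruled out; weight (1/9)·0 = 0 each.
If it is in any of chests 4, 5, and 6 (prior 1/9 each): the guide has 21 equally likely choices, so probability 1/21; weight (1/9)·(1/21) = 1/189 each.
The weights sum to 1/56.
So P(the ruby in chest 5 | the guide opened chest 2, chest 3, chest 7, chest 8, and chest 9) = (1/189) / (1/56) = 8/27.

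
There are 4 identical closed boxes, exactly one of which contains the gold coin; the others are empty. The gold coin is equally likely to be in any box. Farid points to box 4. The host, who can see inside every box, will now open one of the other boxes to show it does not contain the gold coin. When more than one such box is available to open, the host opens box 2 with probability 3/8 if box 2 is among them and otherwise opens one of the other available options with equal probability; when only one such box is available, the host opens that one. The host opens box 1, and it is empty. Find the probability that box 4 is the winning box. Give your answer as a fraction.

5/23

Consider each possible location of the gold coin in turn.
If it is in box 1 (prior 1/4): the host opened box 1, so this case is ruled out; weight (1/4)·0 = 0.
If it is in box 2 (prior 1/4): box 2 holds the prize so is unavailable; the host chooses uniformly among the 2 others, probability 1/2; weight (1/4)·(1/2) = 1/8.
If it is in box 3 (prior 1/4): box 2 is available but not opened, probability 5/8; weight (1/4)·(5/8) = 5/32.
If it is in box 4 (prior 1/4): box 2 is available but not opened; box 1 gets probability (1 − 3/8)/2 = 5/16; weight (1/4)·(5/16) = 5/64.
The weights sum to 23/64.
So P(the gold coin in box 4 | the host opened box 1) = (5/64) / (23/64) = 5/23.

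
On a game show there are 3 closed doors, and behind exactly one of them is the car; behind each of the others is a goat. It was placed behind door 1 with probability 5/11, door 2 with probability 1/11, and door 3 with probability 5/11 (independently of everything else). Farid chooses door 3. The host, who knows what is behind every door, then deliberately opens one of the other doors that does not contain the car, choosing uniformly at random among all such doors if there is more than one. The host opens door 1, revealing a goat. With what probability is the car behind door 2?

2/7

Apply Bayes' rule, conditioning on where the car actually is.
If it is behind door 1 (prior 5/11): the host opened door 1, so this case is ruled out; weight (5/11)·0 = 0.
If it is behind door 2 (prior 1/11): the host has no choice, probability 1; weight (1/11)·1 = 1/11.
If it is behind door 3 (prior 5/11): the host has 2 equally likely choices, so probability 1/2; weight (5/11)·(1/2) = 5/22.
The weights sum to 7/22.
So P(the car behind door 2 | the host opened door 1) = (1/11) / (7/22) = 2/7.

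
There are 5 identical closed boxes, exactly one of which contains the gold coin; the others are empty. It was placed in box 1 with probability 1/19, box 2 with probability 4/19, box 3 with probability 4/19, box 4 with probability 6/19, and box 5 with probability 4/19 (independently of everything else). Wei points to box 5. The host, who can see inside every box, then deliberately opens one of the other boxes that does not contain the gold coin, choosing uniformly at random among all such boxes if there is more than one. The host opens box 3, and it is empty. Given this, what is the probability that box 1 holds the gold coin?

1/14

Apply Bayes' rule, conditioning on where the gold coin actually is.
If it is in box 1 (prior 1/19): the host has 3 equally likely choices, so probability 1/3; weight (1/19)·(1/3) = 1/57.
If it is in box 2 (prior 4/19): the host has 3 equally likely choices, so probability 1/3; weight (4/19)·(1/3) = 4/57.
If it is in box 3 (prior 4/19): the host opened box 3, so this case is ruled out; weight (4/19)·0 = 0.
If it is in box 4 (prior 6/19): the host has 3 equally likely choices, so probability 1/3; weight (6/19)·(1/3) = 2/19.
If it is in box 5 (prior 4/19): the host has 4 equally likely choices, so probability 1/4; weight (4/19)·(1/4) = 1/19.
The weights sum to 14/57.
So P(the gold coin in box 1 | the host opened box 3) = (1/57) / (14/57) = 1/14.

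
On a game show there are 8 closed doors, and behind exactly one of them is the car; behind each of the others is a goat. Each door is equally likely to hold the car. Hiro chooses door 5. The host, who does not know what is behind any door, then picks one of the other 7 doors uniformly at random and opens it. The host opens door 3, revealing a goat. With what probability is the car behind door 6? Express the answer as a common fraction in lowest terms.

Because the host chose which door to open without knowing where the car is, the choice is independent of the prize location. Learning that door 3 does not hold the car simply rules out that one location and leaves the remaining 7 doors still equally likely by symmetry.
So P(the car behind door 6) = 1/7.

1/7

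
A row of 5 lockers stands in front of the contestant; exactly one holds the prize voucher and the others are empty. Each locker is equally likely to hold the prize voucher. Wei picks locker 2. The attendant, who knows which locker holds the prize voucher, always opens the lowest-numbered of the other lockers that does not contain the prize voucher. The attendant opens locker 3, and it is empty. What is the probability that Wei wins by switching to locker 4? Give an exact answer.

0

Condition on the true location of the prize voucher.
If it is in locker 1 (prior 1/5): locker 3 is the lowest-numbered option available, probability 1; weight (1/5)·1 = 1/5.
If it is in any of lockers 2, 4, and 5 (prior 1/5 each): the attendant would have opened locker 1 instead, probability 0; weight (1/5)·0 = 0 each.
If it is in locker 3 (prior 1/5): the attendant opened locker 3, so this case is ruled out; weight (1/5)·0 = 0.
The weights sum to 1/5.
So P(the prize voucher in locker 4 | the attendant opened locker 3) = 0 / (1/5) = 0.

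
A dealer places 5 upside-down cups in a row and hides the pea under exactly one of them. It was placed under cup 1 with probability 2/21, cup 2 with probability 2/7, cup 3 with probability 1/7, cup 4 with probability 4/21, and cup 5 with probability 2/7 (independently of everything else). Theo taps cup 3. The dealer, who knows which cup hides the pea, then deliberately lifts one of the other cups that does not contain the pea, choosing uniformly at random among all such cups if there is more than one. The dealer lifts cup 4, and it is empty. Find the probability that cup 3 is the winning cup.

9/65

Condition on the true location of the pea.
If it is under cup 1 (prior 2/21): the dealer has 3 equally likely choices, so probability 1/3; weight (2/21)·(1/3) = 2/63.
If it is under either of cups 2 and 5 (prior 2/7 each): the dealer has 3 equally likely choices, so probability 1/3; weight (2/7)·(1/3) = 2/21 each.
If it is under cup 3 (prior 1/7): the dealer has 4 equally likely choices, so probability 1/4; weight (1/7)·(1/4) = 1/28.
If it is under cup 4 (prior 4/21): the dealer opened cup 4, so this case is ruled out; weight (4/21)·0 = 0.
The weights sum to 65/252.
So P(the pea under cup 3 | the dealer opened cup 4) = (1/28) / (65/252) = 9/65.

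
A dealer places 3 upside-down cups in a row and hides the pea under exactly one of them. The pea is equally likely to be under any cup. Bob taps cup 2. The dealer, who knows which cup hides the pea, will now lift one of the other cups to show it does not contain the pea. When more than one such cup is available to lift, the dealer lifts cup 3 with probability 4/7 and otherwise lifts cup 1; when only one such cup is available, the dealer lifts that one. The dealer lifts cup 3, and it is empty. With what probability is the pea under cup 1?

7/11

Consider each possible location of the pea in turn.
If it is under cup 1 (prior 1/3): only cup 3 is available, probability 1; weight (1/3)·1 = 1/3.
If it is under cup 2 (prior 1/3): cup 3 is available, opened with probability 4/7; weight (1/3)·(4/7) = 4/21.
If it is under cup 3 (prior 1/3): the dealer opened cup 3, so this case is ruled out; weight (1/3)·0 = 0.
The weights sum to 11/21.
So P(the pea under cup 1 | the dealer opened cup 3) = (1/3) / (11/21) = 7/11.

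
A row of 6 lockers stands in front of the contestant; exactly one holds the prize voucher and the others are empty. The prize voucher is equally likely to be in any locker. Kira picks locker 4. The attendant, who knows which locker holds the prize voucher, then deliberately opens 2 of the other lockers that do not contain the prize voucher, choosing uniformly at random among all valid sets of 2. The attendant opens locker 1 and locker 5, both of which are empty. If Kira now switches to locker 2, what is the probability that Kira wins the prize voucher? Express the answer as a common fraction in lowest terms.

Apply Bayes' rule, conditioning on where the prize voucher actually is.
If it is in either of lockers 1 and 5 (prior 1/6 each): that locker was opened and seen not to hold the prize — ruled out; weight (1/6)·0 = 0 each.
If it is in any of lockers 2, 3, and 6 (prior 1/6 each): the attendant has 6 equally likely choices, so probability 1/6; weight (1/6)·(1/6) = 1/36 each.
If it is in locker 4 (prior 1/6): the attendant has 10 equally likely choices, so probability 1/10; weight (1/6)·(1/10) = 1/60.
The weights sum to 1/10.
So P(the prize voucher in locker 2 | the attendant opened locker 1 and locker 5) = (1/36) / (1/10) = 5/18.

5/18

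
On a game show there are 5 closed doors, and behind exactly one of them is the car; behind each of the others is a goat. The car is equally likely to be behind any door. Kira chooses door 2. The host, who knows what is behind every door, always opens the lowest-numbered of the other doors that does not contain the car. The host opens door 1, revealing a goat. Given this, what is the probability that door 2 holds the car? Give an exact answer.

Consider each possible location of the car in turn.
If it is behind door 1 (prior 1/5): the host opened door 1, so this case is ruled out; weight (1/5)·0 = 0.
If it is behind any of doors 2, 3, 4, and 5 (prior 1/5 each): door 1 is the lowest-numbered option available, probability 1; weight (1/5)·1 = 1/5 each.
The weights sum to 4/5.
So P(the car behind door 2 | the host opened door 1) = (1/5) / (4/5) = 1/4.

1/4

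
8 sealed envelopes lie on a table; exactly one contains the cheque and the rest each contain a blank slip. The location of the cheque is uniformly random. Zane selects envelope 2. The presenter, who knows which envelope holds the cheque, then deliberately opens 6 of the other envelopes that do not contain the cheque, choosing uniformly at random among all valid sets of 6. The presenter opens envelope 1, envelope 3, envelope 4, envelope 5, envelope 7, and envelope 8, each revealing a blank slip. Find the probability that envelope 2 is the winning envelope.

1/8

Consider each possible location of the cheque in turn.
If it is in any of envelopes 1, 3, 4, 5, 7, and 8 (prior 1/8 each): that envelope was opened and seen not to hold the prize — ruled out; weight (1/8)·0 = 0 each.
If it is in envelope 2 (prior 1/8): the presenter has 7 equally likely choices, so probability 1/7; weight (1/8)·(1/7) = 1/56.
If it is in envelope 6 (prior 1/8): the presenter has no choice, probability 1; weight (1/8)·1 = 1/8.
The weights sum to 1/7.
So P(the cheque in envelope 2 | the presenter opened envelope 1, envelope 3, envelope 4, envelope 5, envelope 7, and envelope 8) = (1/56) / (1/7) = 1/8.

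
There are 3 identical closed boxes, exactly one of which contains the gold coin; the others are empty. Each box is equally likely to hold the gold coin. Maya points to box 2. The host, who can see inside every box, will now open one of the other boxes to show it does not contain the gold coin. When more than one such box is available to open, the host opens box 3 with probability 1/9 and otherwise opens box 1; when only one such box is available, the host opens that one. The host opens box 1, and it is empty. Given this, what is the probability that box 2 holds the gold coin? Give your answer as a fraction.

Condition on the true location of the gold coin.
If it is in box 1 (prior 1/3): the host opened box 1, so this case is ruled out; weight (1/3)·0 = 0.
If it is in box 2 (prior 1/3): box 3 is available but not opened, probability 8/9; weight (1/3)·(8/9) = 8/27.
If it is in box 3 (prior 1/3): only box 1 is available, probability 1; weight (1/3)·1 = 1/3.
The weights sum to 17/27.
So P(the gold coin in box 2 | the host opened box 1) = (8/27) / (17/27) = 8/17.

8/17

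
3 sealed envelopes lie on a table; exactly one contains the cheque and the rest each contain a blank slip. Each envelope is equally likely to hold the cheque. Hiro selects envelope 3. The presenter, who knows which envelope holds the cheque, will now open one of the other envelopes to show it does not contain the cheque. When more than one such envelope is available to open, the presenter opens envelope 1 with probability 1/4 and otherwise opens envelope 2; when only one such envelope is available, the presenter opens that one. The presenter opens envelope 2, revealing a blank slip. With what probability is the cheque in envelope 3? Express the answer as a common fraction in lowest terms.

Condition on the true location of the cheque.
If it is in envelope 1 (prior 1/3): only envelope 2 is available, probability 1; weight (1/3)·1 = 1/3.
If it is in envelope 2 (prior 1/3): the presenter opened envelope 2, so this case is ruled out; weight (1/3)·0 = 0.
If it is in envelope 3 (prior 1/3): envelope 1 is available but not opened, probability 3/4; weight (1/3)·(3/4) = 1/4.
The weights sum to 7/12.
So P(the cheque in envelope 3 | the presenter opened envelope 2) = (1/4) / (7/12) = 3/7.

3/7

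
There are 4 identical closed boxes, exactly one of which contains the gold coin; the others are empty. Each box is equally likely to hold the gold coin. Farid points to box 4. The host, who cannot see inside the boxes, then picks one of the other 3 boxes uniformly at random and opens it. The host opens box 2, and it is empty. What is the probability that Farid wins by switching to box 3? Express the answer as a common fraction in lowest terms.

Consider each possible location of the gold coin in turn.
If it is in any of boxes 1, 3, and 4 (prior 1/4 each): the host picks box 2 with probability 1/3 regardless, and it is not the prize; weight (1/4)·(1/3) = 1/12 each.
If it is in box 2 (prior 1/4): the host opened box 2, so this case is ruled out; weight (1/4)·0 = 0.
The weights sum to 1/4.
So P(the gold coin in box 3 | the host opened box 2) = (1/12) / (1/4) = 1/3.

1/3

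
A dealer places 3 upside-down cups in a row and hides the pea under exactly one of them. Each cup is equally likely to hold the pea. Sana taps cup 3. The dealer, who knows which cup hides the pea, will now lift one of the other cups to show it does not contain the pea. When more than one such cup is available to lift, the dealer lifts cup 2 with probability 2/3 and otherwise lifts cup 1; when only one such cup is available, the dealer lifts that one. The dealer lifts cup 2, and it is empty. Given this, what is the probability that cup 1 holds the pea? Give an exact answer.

3/5

Consider each possible location of the pea in turn.
If it is under cup 1 (prior 1/3): only cup 2 is available, probability 1; weight (1/3)·1 = 1/3.
If it is under cup 2 (prior 1/3): the dealer opened cup 2, so this case is ruled out; weight (1/3)·0 = 0.
If it is under cup 3 (prior 1/3): cup 2 is available, opened with probability 2/3; weight (1/3)·(2/3) = 2/9.
The weights sum to 5/9.
So P(the pea under cup 1 | the dealer opened cup 2) = (1/3) / (5/9) = 3/5.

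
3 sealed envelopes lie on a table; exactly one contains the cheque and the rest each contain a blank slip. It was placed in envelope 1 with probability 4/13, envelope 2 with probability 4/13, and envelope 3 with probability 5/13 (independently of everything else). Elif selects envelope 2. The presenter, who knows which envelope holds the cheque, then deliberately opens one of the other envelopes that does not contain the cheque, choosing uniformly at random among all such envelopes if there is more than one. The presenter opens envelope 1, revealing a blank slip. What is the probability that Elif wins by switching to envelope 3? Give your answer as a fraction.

5/7

Consider each possible location of the cheque in turn.
If it is in envelope 1 (prior 4/13): the presenter opened envelope 1, so this case is ruled out; weight (4/13)·0 = 0.
If it is in envelope 2 (prior 4/13): the presenter has 2 equally likely choices, so probability 1/2; weight (4/13)·(1/2) = 2/13.
If it is in envelope 3 (prior 5/13): the presenter has no choice, probability 1; weight (5/13)·1 = 5/13.
The weights sum to 7/13.
So P(the cheque in envelope 3 | the presenter opened envelope 1) = (5/13) / (7/13) = 5/7.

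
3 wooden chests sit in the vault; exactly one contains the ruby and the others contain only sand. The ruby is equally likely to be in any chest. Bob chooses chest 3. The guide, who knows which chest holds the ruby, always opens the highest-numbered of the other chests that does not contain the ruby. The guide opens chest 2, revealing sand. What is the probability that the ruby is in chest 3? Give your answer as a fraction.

1/2

Apply Bayes' rule, conditioning on where the ruby actually is.
If it is in either of chests 1 and 3 (prior 1/3 each): chest 2 is the highest-numbered option available, probability 1; weight (1/3)·1 = 1/3 each.
If it is in chest 2 (prior 1/3): the guide opened chest 2, so this case is ruled out; weight (1/3)·0 = 0.
The weights sum to 2/3.
So P(the ruby in chest 3 | the guide opened chest 2) = (1/3) / (2/3) = 1/2.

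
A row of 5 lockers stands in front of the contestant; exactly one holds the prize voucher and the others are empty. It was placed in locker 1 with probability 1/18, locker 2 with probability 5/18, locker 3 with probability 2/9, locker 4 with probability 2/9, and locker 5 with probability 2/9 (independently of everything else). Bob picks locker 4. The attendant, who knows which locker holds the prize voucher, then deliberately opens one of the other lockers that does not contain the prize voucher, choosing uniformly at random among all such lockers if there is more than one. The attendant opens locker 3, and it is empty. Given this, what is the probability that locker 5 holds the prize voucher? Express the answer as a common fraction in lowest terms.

Consider each possible location of the prize voucher in turn.
If it is in locker 1 (prior 1/18): the attendant has 3 equally likely choices, so probability 1/3; weight (1/18)·(1/3) = 1/54.
If it is in locker 2 (prior 5/18): the attendant has 3 equally likely choices, so probability 1/3; weight (5/18)·(1/3) = 5/54.
If it is in locker 3 (prior 2/9): the attendant opened locker 3, so this case is ruled out; weight (2/9)·0 = 0.
If it is in locker 4 (prior 2/9): the attendant has 4 equally likely choices, so probability 1/4; weight (2/9)·(1/4) = 1/18.
If it is in locker 5 (prior 2/9): the attendant has 3 equally likely choices, so probability 1/3; weight (2/9)·(1/3) = 2/27.
The weights sum to 13/54.
So P(the prize voucher in locker 5 | the attendant opened locker 3) = (2/27) / (13/54) = 4/13.

4/13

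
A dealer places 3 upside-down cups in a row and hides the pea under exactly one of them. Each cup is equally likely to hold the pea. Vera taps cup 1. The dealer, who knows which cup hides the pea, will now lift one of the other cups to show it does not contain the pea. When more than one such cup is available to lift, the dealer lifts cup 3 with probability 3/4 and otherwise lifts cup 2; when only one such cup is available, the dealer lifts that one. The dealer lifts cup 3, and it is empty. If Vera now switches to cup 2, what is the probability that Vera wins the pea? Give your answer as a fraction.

Apply Bayes' rule, conditioning on where the pea actually is.
If it is under cup 1 (prior 1/3): cup 3 is available, opened with probability 3/4; weight (1/3)·(3/4) = 1/4.
If it is under cup 2 (prior 1/3): only cup 3 is available, probability 1; weight (1/3)·1 = 1/3.
If it is under cup 3 (prior 1/3): the dealer opened cup 3, so this case is ruled out; weight (1/3)·0 = 0.
The weights sum to 7/12.
So P(the pea under cup 2 | the dealer opened cup 3) = (1/3) / (7/12) = 4/7.

4/7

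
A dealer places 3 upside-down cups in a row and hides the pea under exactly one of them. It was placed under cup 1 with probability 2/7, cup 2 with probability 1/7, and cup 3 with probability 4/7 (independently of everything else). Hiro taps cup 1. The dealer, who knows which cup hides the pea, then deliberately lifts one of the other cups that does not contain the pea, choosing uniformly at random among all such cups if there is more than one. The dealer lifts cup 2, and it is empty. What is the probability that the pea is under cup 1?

Apply Bayes' rule, conditioning on where the pea actually is.
If it is under cup 1 (prior 2/7): the dealer has 2 equally likely choices, so probability 1/2; weight (2/7)·(1/2) = 1/7.
If it is under cup 2 (prior 1/7): the dealer opened cup 2, so this case is ruled out; weight (1/7)·0 = 0.
If it is under cup 3 (prior 4/7): the dealer has no choice, probability 1; weight (4/7)·1 = 4/7.
The weights sum to 5/7.
So P(the pea under cup 1 | the dealer opened cup 2) = (1/7) / (5/7) = 1/5.

1/5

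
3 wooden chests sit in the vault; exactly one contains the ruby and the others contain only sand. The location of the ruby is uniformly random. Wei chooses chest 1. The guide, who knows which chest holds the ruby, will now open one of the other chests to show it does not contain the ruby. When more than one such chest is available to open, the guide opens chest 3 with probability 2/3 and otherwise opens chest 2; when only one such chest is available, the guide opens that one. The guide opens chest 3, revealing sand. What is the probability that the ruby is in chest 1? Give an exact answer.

2/5

Condition on the true location of the ruby.
If it is in chest 1 (prior 1/3): chest 3 is available, opened with probability 2/3; weight (1/3)·(2/3) = 2/9.
If it is in chest 2 (prior 1/3): only chest 3 is available, probability 1; weight (1/3)·1 = 1/3.
If it is in chest 3 (prior 1/3): the guide opened chest 3, so this case is ruled out; weight (1/3)·0 = 0.
The weights sum to 5/9.
So P(the ruby in chest 1 | the guide opened chest 3) = (2/9) / (5/9) = 2/5.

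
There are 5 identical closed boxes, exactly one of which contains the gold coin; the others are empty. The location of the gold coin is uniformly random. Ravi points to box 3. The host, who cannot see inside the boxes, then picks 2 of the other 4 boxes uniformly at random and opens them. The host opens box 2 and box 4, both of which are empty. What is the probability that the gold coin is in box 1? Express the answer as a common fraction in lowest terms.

Because the host chose which boxes to open without knowing where the gold coin is, the choice is independent of the prize location. Learning that none of the 2 opened boxes holds the gold coin simply rules out those 2 locations and leaves the remaining 3 boxes still equally likely by symmetry.
So P(the gold coin in box 1) = 1/3.

1/3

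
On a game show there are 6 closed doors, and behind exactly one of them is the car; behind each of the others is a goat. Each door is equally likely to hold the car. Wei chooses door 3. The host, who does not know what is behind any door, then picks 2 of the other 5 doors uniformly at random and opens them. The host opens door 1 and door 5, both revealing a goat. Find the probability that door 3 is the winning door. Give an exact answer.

1/4

Because the host chose which doors to open without knowing where the car is, the choice is independent of the prize location. Learning that none of the 2 opened doors holds the car simply rules out those 2 locations and leaves the remaining 4 doors still equally likely by symmetry.
So P(the car behind door 3) = 1/4.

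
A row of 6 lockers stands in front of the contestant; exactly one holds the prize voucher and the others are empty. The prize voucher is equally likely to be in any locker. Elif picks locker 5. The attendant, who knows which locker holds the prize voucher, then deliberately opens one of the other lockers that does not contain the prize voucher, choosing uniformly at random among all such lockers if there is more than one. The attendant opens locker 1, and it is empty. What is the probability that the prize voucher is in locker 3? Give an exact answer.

Condition on the true location of the prize voucher.
If it is in locker 1 (prior 1/6): the attendant opened locker 1, so this case is ruled out; weight (1/6)·0 = 0.
If it is in any of lockers 2, 3, 4, and 6 (prior 1/6 each): the attendant has 4 equally likely choices, so probability 1/4; weight (1/6)·(1/4) = 1/24 each.
If it is in locker 5 (prior 1/6): the attendant has 5 equally likely choices, so probability 1/5; weight (1/6)·(1/5) = 1/30.
The weights sum to 1/5.
So P(the prize voucher in locker 3 | the attendant opened locker 1) = (1/24) / (1/5) = 5/24.

5/24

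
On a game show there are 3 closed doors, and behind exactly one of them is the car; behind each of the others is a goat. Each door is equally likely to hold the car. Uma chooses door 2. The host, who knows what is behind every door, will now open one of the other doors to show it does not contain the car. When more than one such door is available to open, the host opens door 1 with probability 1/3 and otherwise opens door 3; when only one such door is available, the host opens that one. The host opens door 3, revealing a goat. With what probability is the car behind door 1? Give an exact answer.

Condition on the true location of the car.
If it is behind door 1 (prior 1/3): only door 3 is available, probability 1; weight (1/3)·1 = 1/3.
If it is behind door 2 (prior 1/3): door 1 is available but not opened, probability 2/3; weight (1/3)·(2/3) = 2/9.
If it is behind door 3 (prior 1/3): the host opened door 3, so this case is ruled out; weight (1/3)·0 = 0.
The weights sum to 5/9.
So P(the car behind door 1 | the host opened door 3) = (1/3) / (5/9) = 3/5.

3/5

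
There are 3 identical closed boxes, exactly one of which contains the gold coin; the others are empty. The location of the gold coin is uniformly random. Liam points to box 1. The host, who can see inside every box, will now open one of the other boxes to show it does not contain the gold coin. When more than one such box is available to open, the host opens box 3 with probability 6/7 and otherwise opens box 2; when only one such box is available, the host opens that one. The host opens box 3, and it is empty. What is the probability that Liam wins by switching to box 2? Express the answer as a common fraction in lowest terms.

Consider each possible location of the gold coin in turn.
If it is in box 1 (prior 1/3): box 3 is available, opened with probability 6/7; weight (1/3)·(6/7) = 2/7.
If it is in box 2 (prior 1/3): only box 3 is available, probability 1; weight (1/3)·1 = 1/3.
If it is in box 3 (prior 1/3): the host opened box 3, so this case is ruled out; weight (1/3)·0 = 0.
The weights sum to 13/21.
So P(the gold coin in box 2 | the host opened box 3) = (1/3) / (13/21) = 7/13.

7/13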